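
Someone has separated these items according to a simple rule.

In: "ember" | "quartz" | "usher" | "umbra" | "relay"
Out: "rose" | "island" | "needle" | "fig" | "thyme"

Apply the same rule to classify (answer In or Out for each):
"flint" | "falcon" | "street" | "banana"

Out, Out, In, Out

Rule: length ≥ 5 AND contains 'r'. This holds for each 'In' example and fails for each 'Out' one.
"flint": Out (length 5, no 'r'). "falcon": Out (length 6, no 'r'). "street": In (length 6, has 'r'). "banana": Out (length 6, no 'r').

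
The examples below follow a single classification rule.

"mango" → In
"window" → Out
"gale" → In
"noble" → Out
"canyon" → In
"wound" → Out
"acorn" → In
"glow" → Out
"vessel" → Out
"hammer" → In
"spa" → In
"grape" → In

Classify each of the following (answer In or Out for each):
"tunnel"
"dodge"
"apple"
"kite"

Out, Out, In, Out

The rule appears to be: contains 'a'.
"tunnel": no 'a', does not satisfy this → Out.
"dodge": no 'a', does not satisfy this → Out.
"apple": has 'a', matches → In.
"kite": no 'a', does not satisfy this → Out.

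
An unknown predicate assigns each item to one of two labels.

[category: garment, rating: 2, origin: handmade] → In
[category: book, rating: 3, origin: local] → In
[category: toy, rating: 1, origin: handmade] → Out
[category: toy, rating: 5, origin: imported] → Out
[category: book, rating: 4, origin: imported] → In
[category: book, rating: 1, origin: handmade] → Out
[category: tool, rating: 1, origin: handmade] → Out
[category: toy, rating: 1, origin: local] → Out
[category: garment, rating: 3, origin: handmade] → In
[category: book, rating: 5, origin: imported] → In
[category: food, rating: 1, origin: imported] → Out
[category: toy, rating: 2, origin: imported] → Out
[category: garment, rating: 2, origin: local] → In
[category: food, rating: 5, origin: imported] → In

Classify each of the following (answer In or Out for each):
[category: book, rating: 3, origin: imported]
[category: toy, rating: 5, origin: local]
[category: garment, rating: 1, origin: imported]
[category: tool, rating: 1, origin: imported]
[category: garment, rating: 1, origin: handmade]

In, Out, Out, Out, Out

'In' ⟺ category is not toy AND rating ≥ 2.
[category: book, rating: 3, origin: imported] — category is book, rating = 3, hence In.
[category: toy, rating: 5, origin: local] — category is toy, rating = 5, hence Out.
[category: garment, rating: 1, origin: imported] — category is garment, rating = 1, hence Out.
[category: tool, rating: 1, origin: imported] — category is tool, rating = 1, hence Out.
[category: garment, rating: 1, origin: handmade] — category is garment, rating = 1, hence Out.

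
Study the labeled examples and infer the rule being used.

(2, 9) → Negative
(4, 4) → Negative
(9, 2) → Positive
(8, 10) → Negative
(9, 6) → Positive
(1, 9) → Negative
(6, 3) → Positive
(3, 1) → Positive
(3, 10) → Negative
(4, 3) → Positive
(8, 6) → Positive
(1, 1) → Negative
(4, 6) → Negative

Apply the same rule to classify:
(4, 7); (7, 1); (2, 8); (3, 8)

The classifier is using: first > second.

Negative, Positive, Negative, Negative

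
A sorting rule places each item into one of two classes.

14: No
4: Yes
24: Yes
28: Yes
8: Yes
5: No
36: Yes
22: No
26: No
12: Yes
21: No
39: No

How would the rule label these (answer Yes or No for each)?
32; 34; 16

The classifier is using: multiple of 4.
32 → 32 = 4·8 → Yes.
34 → 34 = 4·8 + 2 → No.
16 → 16 = 4·4 → Yes.

Yes, No, Yes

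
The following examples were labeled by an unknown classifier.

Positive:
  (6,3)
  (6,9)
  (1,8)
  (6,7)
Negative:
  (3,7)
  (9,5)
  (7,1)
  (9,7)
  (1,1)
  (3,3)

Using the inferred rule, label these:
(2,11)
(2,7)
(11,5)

Positive, Positive, Negative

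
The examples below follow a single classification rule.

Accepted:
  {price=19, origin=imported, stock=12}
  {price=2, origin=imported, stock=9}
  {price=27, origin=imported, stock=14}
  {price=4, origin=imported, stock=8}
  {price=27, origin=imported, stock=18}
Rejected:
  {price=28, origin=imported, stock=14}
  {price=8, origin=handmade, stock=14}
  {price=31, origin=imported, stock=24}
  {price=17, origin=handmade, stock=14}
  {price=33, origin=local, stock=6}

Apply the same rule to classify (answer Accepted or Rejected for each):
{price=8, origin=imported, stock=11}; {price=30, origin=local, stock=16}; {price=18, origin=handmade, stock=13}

Accepted, Rejected, Rejected

A rule that fits every label: origin is imported AND price ≤ 27 — true of each 'Accepted' example, false of each 'Rejected' one.
{price=8, origin=imported, stock=11} → origin is imported, price = 8 → Accepted. {price=30, origin=local, stock=16} → origin is local, price = 30 → Rejected. {price=18, origin=handmade, stock=13} → origin is handmade, price = 18 → Rejected.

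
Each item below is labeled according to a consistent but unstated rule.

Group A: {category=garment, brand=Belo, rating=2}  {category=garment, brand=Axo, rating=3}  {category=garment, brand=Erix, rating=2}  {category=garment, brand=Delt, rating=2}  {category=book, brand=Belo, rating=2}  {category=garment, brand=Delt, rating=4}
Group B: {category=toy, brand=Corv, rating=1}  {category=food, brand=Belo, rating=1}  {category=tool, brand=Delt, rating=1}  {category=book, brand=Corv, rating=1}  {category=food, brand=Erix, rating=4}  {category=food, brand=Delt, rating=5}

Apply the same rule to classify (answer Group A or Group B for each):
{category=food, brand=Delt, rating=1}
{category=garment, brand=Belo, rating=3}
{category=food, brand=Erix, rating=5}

A rule that fits every label: category is garment OR rating = 2 — true of each 'Group A' example, false of each 'Group B' one.
{category=food, brand=Delt, rating=1}: category is food, rating = 1 — doesn't qualify, so Group B.
{category=garment, brand=Belo, rating=3}: category is garment, rating = 3 — satisfies this, so Group A.
{category=food, brand=Erix, rating=5}: category is food, rating = 5 — doesn't qualify, so Group B.

Group B, Group A, Group B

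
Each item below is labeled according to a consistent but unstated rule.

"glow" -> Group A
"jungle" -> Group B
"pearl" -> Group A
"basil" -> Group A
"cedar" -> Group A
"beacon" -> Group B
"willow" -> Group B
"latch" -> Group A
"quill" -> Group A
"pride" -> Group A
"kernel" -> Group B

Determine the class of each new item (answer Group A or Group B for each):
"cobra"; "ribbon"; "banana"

Group A, Group B, Group B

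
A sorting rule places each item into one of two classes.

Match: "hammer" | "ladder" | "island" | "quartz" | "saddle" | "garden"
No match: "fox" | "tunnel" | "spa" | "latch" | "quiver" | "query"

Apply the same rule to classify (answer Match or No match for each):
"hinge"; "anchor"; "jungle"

The simplest hypothesis consistent with all the labels is: even length AND contains 'a'.
"hinge": No match (length 5, no 'a').
"anchor": Match (length 6, has 'a').
"jungle": No match (length 6, no 'a').

No match, Match, No match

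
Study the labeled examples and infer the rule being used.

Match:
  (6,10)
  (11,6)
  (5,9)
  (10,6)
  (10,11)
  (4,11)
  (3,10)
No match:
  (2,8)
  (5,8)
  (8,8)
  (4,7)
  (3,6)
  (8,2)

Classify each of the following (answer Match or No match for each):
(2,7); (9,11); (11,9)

No match, Match, Match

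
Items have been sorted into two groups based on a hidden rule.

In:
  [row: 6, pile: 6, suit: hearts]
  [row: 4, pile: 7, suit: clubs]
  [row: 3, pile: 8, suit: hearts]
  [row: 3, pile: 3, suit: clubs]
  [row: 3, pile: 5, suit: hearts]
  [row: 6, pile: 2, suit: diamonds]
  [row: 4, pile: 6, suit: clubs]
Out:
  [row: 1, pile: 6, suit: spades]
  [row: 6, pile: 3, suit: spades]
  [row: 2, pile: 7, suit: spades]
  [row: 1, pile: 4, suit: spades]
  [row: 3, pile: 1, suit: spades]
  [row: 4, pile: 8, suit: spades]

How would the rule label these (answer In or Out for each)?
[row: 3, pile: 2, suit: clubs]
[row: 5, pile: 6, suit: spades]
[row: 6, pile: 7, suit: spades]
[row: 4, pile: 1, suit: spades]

'In' ⟺ suit is not spades.
[row: 3, pile: 2, suit: clubs]: suit is clubs, has this property → In.
[row: 5, pile: 6, suit: spades]: suit is spades, doesn't match → Out.
[row: 6, pile: 7, suit: spades]: suit is spades, doesn't match → Out.
[row: 4, pile: 1, suit: spades]: suit is spades, doesn't match → Out.

In, Out, Out, Out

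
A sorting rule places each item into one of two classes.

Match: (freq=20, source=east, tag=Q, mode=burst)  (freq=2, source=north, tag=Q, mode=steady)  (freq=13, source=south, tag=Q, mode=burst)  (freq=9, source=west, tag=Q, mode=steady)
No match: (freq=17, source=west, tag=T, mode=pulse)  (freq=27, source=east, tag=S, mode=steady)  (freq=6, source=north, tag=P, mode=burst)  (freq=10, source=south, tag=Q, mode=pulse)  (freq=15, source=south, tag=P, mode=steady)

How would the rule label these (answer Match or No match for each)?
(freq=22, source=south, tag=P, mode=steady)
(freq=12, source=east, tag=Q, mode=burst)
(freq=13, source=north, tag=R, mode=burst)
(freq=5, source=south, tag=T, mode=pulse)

'Match' ⟺ tag is Q AND freq ≠ 10.
No match: (freq=22, source=south, tag=P, mode=steady), since tag is P, freq = 22.
Match: (freq=12, source=east, tag=Q, mode=burst), since tag is Q, freq = 12.
No match: (freq=13, source=north, tag=R, mode=burst), since tag is R, freq = 13.
No match: (freq=5, source=south, tag=T, mode=pulse), since tag is T, freq = 5.

No match, Match, No match, No match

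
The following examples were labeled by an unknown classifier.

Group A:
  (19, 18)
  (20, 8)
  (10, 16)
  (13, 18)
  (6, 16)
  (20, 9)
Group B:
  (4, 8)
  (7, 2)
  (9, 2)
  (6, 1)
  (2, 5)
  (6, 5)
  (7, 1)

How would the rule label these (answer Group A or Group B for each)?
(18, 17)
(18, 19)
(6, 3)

The rule appears to be: sum ≥ 22.
Group A: (18, 17), since 18+17 = 35. Group A: (18, 19), since 18+19 = 37. Group B: (6, 3), since 6+3 = 9.

Group A, Group A, Group B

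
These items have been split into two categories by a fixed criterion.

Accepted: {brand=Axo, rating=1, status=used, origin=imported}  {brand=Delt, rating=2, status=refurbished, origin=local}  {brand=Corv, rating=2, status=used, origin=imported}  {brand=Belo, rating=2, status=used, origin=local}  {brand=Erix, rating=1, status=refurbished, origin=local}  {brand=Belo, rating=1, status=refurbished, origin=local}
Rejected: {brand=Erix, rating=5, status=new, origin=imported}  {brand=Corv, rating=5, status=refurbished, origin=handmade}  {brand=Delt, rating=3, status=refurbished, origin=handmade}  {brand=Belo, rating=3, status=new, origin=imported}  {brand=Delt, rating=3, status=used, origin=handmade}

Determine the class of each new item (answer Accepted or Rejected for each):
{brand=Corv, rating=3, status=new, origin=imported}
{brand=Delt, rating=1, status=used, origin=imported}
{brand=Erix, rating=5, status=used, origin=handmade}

Rejected, Accepted, Rejected

The classifier is using: rating ≤ 2.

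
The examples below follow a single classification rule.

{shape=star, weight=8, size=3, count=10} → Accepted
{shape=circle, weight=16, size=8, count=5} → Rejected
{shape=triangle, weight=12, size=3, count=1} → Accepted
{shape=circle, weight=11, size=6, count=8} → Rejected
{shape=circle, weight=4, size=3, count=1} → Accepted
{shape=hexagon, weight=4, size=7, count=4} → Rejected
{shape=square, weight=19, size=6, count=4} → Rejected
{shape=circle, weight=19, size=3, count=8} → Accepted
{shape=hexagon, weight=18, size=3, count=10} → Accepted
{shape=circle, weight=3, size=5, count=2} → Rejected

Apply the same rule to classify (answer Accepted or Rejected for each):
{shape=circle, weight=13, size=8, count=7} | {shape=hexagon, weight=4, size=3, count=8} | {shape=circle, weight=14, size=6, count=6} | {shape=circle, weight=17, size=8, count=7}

A rule that fits every label: size = 3 — true of each 'Accepted' example, false of each 'Rejected' one.
{shape=circle, weight=13, size=8, count=7} — size = 8, hence Rejected.
{shape=hexagon, weight=4, size=3, count=8} — size = 3, hence Accepted.
{shape=circle, weight=14, size=6, count=6} — size = 6, hence Rejected.
{shape=circle, weight=17, size=8, count=7} — size = 8, hence Rejected.

Rejected, Accepted, Rejected, Rejected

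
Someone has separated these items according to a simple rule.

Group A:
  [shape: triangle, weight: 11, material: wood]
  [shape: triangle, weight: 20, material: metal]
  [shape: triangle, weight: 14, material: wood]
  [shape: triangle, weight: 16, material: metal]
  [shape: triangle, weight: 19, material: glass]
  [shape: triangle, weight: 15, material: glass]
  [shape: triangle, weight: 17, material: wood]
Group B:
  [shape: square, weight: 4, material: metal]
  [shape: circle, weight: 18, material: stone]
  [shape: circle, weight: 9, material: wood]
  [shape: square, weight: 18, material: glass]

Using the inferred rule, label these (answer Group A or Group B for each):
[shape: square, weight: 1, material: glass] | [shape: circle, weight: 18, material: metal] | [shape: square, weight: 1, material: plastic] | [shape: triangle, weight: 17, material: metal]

The distinguishing property — shape is triangle — holds for all the 'Group A' cases and none of the 'Group B' cases.
Group B: [shape: square, weight: 1, material: glass], since shape is square.
Group B: [shape: circle, weight: 18, material: metal], since shape is circle.
Group B: [shape: square, weight: 1, material: plastic], since shape is square.
Group A: [shape: triangle, weight: 17, material: metal], since shape is triangle.

Group B, Group B, Group B, Group A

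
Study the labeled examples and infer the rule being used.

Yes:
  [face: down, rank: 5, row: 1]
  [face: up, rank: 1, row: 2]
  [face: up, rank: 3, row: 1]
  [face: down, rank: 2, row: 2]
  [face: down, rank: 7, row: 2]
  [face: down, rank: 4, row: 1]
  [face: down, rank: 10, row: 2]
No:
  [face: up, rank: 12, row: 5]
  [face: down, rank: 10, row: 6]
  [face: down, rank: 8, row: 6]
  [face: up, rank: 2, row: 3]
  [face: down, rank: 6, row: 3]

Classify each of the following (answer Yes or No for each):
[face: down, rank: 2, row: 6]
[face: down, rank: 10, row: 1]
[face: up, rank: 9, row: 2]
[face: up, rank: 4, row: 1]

Every 'Yes' example satisfies: row ≤ 2. None of the 'No' examples do.

No, Yes, Yes, Yes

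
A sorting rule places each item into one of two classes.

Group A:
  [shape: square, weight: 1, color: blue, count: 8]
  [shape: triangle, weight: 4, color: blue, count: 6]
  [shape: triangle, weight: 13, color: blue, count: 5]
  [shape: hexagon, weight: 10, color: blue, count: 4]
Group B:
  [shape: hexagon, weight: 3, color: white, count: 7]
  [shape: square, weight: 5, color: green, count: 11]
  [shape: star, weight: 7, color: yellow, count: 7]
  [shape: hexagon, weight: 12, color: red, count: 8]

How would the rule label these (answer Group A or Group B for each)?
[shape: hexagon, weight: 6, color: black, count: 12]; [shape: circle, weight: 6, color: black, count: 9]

Group B, Group B

'Group A' ⟺ color is blue.
[shape: hexagon, weight: 6, color: black, count: 12]: color is black, does not pass → Group B.
[shape: circle, weight: 6, color: black, count: 9]: color is black, does not pass → Group B.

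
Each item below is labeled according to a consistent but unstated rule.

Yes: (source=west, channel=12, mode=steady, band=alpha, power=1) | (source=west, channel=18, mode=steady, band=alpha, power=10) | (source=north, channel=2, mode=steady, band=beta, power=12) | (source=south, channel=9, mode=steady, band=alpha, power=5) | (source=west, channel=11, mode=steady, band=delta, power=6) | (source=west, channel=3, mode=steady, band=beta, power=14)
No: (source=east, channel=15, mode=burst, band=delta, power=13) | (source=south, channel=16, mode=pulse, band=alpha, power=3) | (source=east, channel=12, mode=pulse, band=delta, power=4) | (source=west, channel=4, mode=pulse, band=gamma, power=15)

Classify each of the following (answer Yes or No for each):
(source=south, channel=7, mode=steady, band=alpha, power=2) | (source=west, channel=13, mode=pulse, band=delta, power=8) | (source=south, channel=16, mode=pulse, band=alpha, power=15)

The distinguishing property — mode is steady — holds for all the 'Yes' cases and none of the 'No' cases.
(source=south, channel=7, mode=steady, band=alpha, power=2): mode is steady, fits → Yes.
(source=west, channel=13, mode=pulse, band=delta, power=8): mode is pulse, does not fit → No.
(source=south, channel=16, mode=pulse, band=alpha, power=15): mode is pulse, does not fit → No.

Yes, No, No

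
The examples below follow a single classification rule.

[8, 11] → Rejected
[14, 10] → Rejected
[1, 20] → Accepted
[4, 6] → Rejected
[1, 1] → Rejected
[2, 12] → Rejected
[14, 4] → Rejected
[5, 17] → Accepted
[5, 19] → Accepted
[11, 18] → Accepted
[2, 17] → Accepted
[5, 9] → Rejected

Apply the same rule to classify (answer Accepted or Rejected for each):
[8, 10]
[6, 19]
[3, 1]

'Accepted' ⟺ second ≥ 14.
[8, 10]: Rejected (second 10). [6, 19]: Accepted (second 19). [3, 1]: Rejected (second 1).

Rejected, Accepted, Rejected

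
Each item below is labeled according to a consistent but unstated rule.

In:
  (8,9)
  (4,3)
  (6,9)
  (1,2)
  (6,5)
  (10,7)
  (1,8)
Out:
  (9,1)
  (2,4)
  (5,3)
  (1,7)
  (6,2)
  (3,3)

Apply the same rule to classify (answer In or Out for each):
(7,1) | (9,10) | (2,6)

Out, In, Out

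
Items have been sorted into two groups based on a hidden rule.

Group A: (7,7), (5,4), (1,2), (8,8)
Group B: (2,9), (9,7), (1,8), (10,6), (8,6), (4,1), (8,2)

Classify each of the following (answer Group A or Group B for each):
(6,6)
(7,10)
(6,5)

The distinguishing property — |first − second| ≤ 1 — holds for all the 'Group A' cases and none of the 'Group B' cases.
(6,6): Group A (|6−6| = 0).
(7,10): Group B (|7−10| = 3).
(6,5): Group A (|6−5| = 1).

Group A, Group B, Group A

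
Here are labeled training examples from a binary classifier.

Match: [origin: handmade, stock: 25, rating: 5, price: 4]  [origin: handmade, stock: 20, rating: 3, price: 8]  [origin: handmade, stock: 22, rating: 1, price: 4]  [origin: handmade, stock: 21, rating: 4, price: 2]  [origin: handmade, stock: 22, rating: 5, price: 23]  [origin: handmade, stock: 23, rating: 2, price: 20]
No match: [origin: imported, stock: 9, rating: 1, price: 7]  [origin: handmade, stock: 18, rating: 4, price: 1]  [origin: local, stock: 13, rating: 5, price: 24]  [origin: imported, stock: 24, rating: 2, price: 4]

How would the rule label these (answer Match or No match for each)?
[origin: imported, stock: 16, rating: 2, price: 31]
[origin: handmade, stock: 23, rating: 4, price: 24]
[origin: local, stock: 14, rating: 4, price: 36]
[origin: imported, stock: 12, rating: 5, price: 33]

No match, Match, No match, No match

All 'Match' examples share one property — origin is handmade AND price ≥ 2 — and every 'No match' example lacks it.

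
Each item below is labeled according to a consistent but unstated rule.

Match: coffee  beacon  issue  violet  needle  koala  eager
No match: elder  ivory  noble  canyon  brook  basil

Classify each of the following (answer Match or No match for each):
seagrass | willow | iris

Rule: has ≥ 3 vowels. This holds for each 'Match' example and fails for each 'No match' one.
seagrass: 3 vowels, satisfies this → Match.
willow: 2 vowels, does not pass → No match.
iris: 2 vowels, does not pass → No match.

Match, No match, No match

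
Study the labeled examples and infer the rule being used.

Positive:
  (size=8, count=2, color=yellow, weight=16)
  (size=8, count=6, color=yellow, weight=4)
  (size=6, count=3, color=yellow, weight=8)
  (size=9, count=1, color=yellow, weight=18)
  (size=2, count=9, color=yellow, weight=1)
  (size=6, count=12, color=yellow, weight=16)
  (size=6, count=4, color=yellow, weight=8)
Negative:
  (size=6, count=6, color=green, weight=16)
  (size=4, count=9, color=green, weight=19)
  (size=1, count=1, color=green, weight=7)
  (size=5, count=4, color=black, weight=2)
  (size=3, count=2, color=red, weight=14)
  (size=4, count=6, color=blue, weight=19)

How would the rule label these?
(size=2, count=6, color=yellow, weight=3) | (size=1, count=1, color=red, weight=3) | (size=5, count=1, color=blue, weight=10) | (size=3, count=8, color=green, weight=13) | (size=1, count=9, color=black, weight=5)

'Positive' ⟺ color is yellow.
(size=2, count=6, color=yellow, weight=3): color is yellow, qualifies → Positive.
(size=1, count=1, color=red, weight=3): color is red, does not fit → Negative.
(size=5, count=1, color=blue, weight=10): color is blue, does not fit → Negative.
(size=3, count=8, color=green, weight=13): color is green, does not fit → Negative.
(size=1, count=9, color=black, weight=5): color is black, does not fit → Negative.

Positive, Negative, Negative, Negative, Negative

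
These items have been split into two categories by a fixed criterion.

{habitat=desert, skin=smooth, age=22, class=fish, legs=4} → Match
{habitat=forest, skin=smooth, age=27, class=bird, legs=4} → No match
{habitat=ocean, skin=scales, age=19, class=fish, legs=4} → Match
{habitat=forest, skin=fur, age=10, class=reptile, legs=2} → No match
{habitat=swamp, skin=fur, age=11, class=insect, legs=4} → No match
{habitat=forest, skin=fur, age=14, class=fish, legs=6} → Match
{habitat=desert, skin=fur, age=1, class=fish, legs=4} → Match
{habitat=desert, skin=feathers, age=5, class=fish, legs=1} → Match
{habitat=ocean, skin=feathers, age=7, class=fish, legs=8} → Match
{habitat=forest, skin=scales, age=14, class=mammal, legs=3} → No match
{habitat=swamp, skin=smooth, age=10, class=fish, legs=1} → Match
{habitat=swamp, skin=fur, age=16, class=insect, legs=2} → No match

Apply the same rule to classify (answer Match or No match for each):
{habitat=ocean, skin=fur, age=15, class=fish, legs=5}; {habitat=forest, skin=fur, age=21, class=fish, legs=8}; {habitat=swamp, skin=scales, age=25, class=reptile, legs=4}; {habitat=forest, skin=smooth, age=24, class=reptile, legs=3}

Match, Match, No match, No match

The distinguishing property — class is fish — holds for all the 'Match' cases and none of the 'No match' cases.
{habitat=ocean, skin=fur, age=15, class=fish, legs=5}: class is fish, meets the rule → Match. {habitat=forest, skin=fur, age=21, class=fish, legs=8}: class is fish, meets the rule → Match. {habitat=swamp, skin=scales, age=25, class=reptile, legs=4}: class is reptile, lacks this property → No match. {habitat=forest, skin=smooth, age=24, class=reptile, legs=3}: class is reptile, lacks this property → No match.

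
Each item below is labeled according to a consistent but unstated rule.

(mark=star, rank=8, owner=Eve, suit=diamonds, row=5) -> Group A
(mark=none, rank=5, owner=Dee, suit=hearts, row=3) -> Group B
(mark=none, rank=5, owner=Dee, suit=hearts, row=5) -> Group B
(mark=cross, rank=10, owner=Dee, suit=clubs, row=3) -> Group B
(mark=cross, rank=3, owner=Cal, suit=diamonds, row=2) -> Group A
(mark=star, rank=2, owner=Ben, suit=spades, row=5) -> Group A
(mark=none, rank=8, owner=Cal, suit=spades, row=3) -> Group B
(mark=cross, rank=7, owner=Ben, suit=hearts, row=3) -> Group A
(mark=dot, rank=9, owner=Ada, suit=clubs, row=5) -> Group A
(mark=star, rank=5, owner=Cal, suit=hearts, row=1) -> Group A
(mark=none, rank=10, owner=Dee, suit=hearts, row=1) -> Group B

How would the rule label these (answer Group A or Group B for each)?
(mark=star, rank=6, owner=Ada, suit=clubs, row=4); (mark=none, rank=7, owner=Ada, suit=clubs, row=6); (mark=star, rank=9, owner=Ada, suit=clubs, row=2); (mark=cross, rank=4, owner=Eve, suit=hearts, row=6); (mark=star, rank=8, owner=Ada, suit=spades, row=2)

Group A, Group B, Group A, Group A, Group A

The common property of the 'Group A' items is: mark is not none AND rank ≤ 9. No 'Group B' item has it.
(mark=star, rank=6, owner=Ada, suit=clubs, row=4): mark is star, rank = 6 — meets the rule, so Group A.
(mark=none, rank=7, owner=Ada, suit=clubs, row=6): mark is none, rank = 7 — fails this test, so Group B.
(mark=star, rank=9, owner=Ada, suit=clubs, row=2): mark is star, rank = 9 — meets the rule, so Group A.
(mark=cross, rank=4, owner=Eve, suit=hearts, row=6): mark is cross, rank = 4 — meets the rule, so Group A.
(mark=star, rank=8, owner=Ada, suit=spades, row=2): mark is star, rank = 8 — meets the rule, so Group A.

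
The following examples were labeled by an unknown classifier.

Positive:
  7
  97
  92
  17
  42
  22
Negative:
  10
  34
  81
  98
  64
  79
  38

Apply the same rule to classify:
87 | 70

Positive, Negative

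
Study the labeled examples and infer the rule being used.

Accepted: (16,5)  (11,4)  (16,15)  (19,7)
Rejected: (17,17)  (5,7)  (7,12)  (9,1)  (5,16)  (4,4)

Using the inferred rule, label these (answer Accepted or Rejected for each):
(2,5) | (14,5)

Rejected, Accepted

Rule: first > second AND sum ≥ 12. This holds for each 'Accepted' example and fails for each 'Rejected' one.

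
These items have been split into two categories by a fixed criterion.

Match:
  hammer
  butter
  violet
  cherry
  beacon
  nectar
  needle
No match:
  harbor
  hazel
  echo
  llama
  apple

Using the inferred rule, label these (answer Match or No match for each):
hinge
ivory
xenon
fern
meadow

The common property of the 'Match' items is: length 6 AND contains 'e'. No 'No match' item has it.
hinge — length 5, has 'e', hence No match. ivory — length 5, no 'e', hence No match. xenon — length 5, has 'e', hence No match. fern — length 4, has 'e', hence No match. meadow — length 6, has 'e', hence Match.

No match, No match, No match, No match, Match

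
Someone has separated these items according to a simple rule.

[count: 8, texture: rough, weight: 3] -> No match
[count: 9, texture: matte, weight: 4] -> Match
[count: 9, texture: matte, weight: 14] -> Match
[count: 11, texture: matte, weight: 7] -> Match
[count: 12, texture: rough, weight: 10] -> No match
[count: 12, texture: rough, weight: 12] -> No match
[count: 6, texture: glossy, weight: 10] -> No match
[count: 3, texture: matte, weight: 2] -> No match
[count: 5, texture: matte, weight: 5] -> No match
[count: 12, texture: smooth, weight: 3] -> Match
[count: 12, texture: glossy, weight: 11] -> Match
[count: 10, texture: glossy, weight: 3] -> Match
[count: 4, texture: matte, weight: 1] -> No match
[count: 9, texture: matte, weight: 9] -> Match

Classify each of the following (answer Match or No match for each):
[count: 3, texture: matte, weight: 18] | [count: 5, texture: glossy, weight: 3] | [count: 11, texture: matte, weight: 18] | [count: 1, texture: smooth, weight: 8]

One predicate separates the groups cleanly: texture is not rough AND count ≥ 8.

No match, No match, Match, No match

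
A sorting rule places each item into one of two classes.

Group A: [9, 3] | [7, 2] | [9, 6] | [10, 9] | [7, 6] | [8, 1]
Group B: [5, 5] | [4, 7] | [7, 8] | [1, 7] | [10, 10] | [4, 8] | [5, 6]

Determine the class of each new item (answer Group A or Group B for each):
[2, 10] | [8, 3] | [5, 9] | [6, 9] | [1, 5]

Group B, Group A, Group B, Group B, Group B

The pattern is that an item is 'Group A' exactly when: first > second.
[2, 10]: 2 < 10 — does not pass, so Group B.
[8, 3]: 8 > 3 — has this property, so Group A.
[5, 9]: 5 < 9 — does not pass, so Group B.
[6, 9]: 6 < 9 — does not pass, so Group B.
[1, 5]: 1 < 5 — does not pass, so Group B.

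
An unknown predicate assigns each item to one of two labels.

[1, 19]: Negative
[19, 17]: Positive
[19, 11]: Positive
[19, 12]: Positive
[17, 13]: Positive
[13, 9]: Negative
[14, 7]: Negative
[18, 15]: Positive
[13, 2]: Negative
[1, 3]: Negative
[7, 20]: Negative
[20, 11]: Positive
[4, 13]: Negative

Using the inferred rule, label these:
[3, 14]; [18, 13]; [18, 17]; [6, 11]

The classifier is using: sum ≥ 30.
[3, 14] — 3+14 = 17, hence Negative. [18, 13] — 18+13 = 31, hence Positive. [18, 17] — 18+17 = 35, hence Positive. [6, 11] — 6+11 = 17, hence Negative.

Negative, Positive, Positive, Negative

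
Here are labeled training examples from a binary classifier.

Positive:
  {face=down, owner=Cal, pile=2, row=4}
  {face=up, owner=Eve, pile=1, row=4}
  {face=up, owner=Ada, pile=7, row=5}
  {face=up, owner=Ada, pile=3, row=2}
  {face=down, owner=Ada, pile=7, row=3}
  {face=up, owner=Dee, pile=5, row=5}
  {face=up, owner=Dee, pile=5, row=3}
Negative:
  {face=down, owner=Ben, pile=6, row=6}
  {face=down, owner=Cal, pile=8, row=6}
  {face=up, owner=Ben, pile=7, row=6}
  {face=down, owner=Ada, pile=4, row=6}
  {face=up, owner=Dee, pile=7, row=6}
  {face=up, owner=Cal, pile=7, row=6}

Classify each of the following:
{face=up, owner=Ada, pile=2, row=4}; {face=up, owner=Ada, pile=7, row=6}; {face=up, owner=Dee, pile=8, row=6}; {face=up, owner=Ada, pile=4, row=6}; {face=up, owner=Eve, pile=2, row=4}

'Positive' ⟺ row ≤ 5.
{face=up, owner=Ada, pile=2, row=4}: Positive (row = 4).
{face=up, owner=Ada, pile=7, row=6}: Negative (row = 6).
{face=up, owner=Dee, pile=8, row=6}: Negative (row = 6).
{face=up, owner=Ada, pile=4, row=6}: Negative (row = 6).
{face=up, owner=Eve, pile=2, row=4}: Positive (row = 4).

Positive, Negative, Negative, Negative, Positive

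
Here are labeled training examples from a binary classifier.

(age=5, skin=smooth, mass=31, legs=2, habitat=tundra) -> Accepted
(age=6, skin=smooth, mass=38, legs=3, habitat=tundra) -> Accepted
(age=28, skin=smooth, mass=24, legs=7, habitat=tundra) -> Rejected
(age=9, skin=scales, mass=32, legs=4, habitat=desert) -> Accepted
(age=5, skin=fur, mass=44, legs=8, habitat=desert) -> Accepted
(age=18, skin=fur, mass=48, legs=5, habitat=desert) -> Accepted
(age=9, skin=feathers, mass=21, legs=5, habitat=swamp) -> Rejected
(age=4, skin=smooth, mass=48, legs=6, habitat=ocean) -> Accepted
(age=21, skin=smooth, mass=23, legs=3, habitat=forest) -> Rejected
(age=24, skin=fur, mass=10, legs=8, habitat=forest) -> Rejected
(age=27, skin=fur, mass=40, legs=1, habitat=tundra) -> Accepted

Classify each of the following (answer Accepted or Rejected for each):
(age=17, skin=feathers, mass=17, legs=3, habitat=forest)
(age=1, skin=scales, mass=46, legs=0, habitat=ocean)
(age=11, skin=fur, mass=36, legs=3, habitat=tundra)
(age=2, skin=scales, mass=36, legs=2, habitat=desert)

The pattern is that an item is 'Accepted' exactly when: mass ≥ 31.

Rejected, Accepted, Accepted, Accepted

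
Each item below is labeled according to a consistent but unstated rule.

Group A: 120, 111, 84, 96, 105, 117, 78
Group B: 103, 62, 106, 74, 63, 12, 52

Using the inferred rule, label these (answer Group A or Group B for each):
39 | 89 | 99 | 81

Group B, Group B, Group A, Group A

The rule appears to be: multiple of 3 AND at least 74.
39: 39 = 3·13, 39 < 74 — does not fit, so Group B. 89: 89 = 3·29 + 2, 89 ≥ 74 — does not fit, so Group B. 99: 99 = 3·33, 99 ≥ 74 — fits, so Group A. 81: 81 = 3·27, 81 ≥ 74 — fits, so Group A.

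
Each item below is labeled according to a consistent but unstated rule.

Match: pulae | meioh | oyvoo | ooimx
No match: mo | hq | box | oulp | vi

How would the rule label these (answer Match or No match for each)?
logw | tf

One predicate separates the groups cleanly: length 5.
logw: length 4, doesn't match → No match.
tf: length 2, doesn't match → No match.

No match, No match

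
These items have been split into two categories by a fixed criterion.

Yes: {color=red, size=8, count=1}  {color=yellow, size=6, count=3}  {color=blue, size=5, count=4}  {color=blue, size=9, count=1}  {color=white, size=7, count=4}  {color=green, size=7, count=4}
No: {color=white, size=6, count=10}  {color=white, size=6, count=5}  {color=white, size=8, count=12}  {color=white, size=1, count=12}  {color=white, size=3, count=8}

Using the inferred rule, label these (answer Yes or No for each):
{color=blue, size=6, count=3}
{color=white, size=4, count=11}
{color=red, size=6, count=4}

Yes, No, Yes

The distinguishing property — count ≤ 4 — holds for all the 'Yes' cases and none of the 'No' cases.
Yes: {color=blue, size=6, count=3}, since count = 3.
No: {color=white, size=4, count=11}, since count = 11.
Yes: {color=red, size=6, count=4}, since count = 4.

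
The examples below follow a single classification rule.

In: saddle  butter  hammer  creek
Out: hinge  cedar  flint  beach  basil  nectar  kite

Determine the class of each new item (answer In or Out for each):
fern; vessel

Out, In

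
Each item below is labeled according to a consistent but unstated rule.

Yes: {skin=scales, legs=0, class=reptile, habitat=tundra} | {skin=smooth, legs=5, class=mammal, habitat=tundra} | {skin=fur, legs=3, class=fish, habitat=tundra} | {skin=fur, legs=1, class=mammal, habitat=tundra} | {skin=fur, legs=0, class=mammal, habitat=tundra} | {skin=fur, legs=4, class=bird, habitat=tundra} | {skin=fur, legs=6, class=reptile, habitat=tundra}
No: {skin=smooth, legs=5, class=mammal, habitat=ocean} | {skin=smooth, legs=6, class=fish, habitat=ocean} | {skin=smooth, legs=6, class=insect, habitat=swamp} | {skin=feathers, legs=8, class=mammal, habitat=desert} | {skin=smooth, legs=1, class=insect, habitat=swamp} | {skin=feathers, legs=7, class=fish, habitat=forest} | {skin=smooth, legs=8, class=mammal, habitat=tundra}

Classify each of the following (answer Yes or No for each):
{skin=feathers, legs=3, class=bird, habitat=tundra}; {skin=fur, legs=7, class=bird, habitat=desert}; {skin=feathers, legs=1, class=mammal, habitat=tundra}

One predicate separates the groups cleanly: habitat is tundra AND legs ≤ 6.
{skin=feathers, legs=3, class=bird, habitat=tundra}: Yes (habitat is tundra, legs = 3). {skin=fur, legs=7, class=bird, habitat=desert}: No (habitat is desert, legs = 7). {skin=feathers, legs=1, class=mammal, habitat=tundra}: Yes (habitat is tundra, legs = 1).

Yes, No, Yes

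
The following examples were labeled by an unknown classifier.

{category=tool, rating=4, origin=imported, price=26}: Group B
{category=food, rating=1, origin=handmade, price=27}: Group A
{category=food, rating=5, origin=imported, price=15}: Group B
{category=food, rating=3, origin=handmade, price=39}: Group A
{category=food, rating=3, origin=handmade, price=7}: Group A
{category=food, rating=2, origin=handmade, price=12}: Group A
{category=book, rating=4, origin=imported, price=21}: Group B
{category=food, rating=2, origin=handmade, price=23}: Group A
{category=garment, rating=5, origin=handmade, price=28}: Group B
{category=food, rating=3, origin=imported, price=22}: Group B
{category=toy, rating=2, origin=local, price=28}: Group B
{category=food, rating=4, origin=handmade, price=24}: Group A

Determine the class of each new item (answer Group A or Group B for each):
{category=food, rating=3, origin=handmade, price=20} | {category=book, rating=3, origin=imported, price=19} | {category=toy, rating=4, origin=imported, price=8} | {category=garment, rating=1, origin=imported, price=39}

Group A, Group B, Group B, Group B

The simplest hypothesis consistent with all the labels is: origin is handmade AND category is food.
{category=food, rating=3, origin=handmade, price=20} → origin is handmade, category is food → Group A.
{category=book, rating=3, origin=imported, price=19} → origin is imported, category is book → Group B.
{category=toy, rating=4, origin=imported, price=8} → origin is imported, category is toy → Group B.
{category=garment, rating=1, origin=imported, price=39} → origin is imported, category is garment → Group B.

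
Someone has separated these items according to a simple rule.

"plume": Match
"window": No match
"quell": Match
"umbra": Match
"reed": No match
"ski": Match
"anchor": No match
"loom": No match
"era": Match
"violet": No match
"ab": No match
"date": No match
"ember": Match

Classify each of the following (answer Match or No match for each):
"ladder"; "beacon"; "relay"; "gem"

The simplest hypothesis consistent with all the labels is: odd length.

No match, No match, Match, Match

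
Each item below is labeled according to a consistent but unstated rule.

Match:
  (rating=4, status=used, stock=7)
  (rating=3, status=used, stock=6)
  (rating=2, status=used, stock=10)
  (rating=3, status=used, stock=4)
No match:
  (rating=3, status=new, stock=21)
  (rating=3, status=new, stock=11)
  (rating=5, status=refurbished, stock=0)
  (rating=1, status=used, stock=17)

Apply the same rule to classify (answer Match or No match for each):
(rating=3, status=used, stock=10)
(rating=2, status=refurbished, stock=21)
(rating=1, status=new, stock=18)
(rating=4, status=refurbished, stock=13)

Match, No match, No match, No match

Every 'Match' example satisfies: status is used AND rating ≥ 2. None of the 'No match' examples do.
(rating=3, status=used, stock=10) → status is used, rating = 3 → Match. (rating=2, status=refurbished, stock=21) → status is refurbished, rating = 2 → No match. (rating=1, status=new, stock=18) → status is new, rating = 1 → No match. (rating=4, status=refurbished, stock=13) → status is refurbished, rating = 4 → No match.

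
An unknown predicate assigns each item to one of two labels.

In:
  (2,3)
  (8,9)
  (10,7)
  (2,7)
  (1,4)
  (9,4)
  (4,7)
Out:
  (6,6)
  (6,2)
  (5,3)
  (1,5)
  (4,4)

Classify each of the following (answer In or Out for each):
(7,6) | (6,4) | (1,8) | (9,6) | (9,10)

In, Out, In, In, In

Looking at the examples, the only property every 'In' case has and every 'Out' case lacks is: sum is odd.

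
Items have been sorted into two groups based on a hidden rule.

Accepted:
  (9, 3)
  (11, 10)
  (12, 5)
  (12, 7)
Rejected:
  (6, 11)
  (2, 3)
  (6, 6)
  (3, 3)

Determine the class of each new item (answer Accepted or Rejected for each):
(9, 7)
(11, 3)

The pattern is that an item is 'Accepted' exactly when: first > second.
(9, 7): Accepted (9 > 7). (11, 3): Accepted (11 > 3).

Accepted, Accepted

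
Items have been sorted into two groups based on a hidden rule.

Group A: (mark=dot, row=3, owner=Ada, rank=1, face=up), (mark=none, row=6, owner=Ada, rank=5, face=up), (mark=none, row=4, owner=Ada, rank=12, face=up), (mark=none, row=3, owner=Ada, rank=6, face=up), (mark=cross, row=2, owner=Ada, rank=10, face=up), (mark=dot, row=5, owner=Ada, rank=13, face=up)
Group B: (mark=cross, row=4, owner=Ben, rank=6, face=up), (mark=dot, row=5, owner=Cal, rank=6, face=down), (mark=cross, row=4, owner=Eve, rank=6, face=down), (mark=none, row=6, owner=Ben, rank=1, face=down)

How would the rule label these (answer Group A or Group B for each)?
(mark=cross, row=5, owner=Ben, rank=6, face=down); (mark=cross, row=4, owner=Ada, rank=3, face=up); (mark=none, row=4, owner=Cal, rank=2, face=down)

Group B, Group A, Group B

'Group A' ⟺ owner is Ada.
(mark=cross, row=5, owner=Ben, rank=6, face=down): owner is Ben — does not pass, so Group B. (mark=cross, row=4, owner=Ada, rank=3, face=up): owner is Ada — has this property, so Group A. (mark=none, row=4, owner=Cal, rank=2, face=down): owner is Cal — does not pass, so Group B.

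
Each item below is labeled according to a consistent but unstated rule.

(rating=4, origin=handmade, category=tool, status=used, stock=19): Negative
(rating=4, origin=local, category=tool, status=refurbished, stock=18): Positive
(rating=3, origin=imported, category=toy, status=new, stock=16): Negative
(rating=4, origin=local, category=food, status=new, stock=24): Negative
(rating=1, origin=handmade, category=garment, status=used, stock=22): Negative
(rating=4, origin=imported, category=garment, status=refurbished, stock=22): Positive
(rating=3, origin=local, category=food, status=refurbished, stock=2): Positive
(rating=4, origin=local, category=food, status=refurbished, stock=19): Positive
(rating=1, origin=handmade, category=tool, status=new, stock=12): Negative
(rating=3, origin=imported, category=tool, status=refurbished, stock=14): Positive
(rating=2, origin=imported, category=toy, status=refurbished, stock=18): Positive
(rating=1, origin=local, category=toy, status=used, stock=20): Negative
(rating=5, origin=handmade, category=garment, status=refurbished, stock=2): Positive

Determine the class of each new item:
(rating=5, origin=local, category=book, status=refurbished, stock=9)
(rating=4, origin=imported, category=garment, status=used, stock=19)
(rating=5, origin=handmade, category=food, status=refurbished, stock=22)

Checking candidate rules against both groups, what survives is: status is refurbished.
(rating=5, origin=local, category=book, status=refurbished, stock=9): status is refurbished, passes → Positive.
(rating=4, origin=imported, category=garment, status=used, stock=19): status is used, lacks this property → Negative.
(rating=5, origin=handmade, category=food, status=refurbished, stock=22): status is refurbished, passes → Positive.

Positive, Negative, Positive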